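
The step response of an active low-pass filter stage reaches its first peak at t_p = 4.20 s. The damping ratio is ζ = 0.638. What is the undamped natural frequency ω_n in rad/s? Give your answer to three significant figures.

Peak time t_p = π/ω_d, so ω_d = π/t_p = π/4.20 = 0.748 rad/s.
ω_n = ω_d/√(1−ζ²) = 0.748/√0.593 = 0.971 rad/s.

ω_n ≈ 0.971 rad/s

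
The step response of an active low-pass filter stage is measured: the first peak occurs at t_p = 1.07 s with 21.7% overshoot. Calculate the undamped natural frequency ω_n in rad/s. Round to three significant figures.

From the overshoot, ζ = −ln(OS)/√(π²+ln²(OS)) = 0.437.
t_p = π/ω_d ⇒ ω_d = 2.94 rad/s; then ω_n = ω_d/√(1−ζ²) = 3.26 rad/s.

ω_n ≈ 3.26 rad/s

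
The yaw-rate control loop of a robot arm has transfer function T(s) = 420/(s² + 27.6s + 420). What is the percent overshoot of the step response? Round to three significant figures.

Matching coefficients with s² + 2ζω_n s + ω_n² gives ω_n² = 420 ⇒ ω_n = 20.5 rad/s, and ζ = 27.6/(2ω_n) = 0.673.
Overshoot: exp(−π·0.673/√(1−0.673²)) = 0.0572, i.e. 5.72%.

%OS ≈ 5.72%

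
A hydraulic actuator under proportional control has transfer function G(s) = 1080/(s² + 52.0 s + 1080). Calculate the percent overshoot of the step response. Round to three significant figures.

Comparing the denominator to s² + 2ζω_n s + ω_n²: ω_n = √1080 = 32.9 rad/s, and 2ζω_n = 52.0 so ζ = 52.0/(2·32.9) = 0.791.
Overshoot: exp(−π·0.791/√(1−0.791²)) = 0.0172, i.e. 1.72%.

%OS ≈ 1.72%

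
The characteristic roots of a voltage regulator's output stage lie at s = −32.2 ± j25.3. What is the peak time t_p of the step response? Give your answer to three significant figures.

t_p = π/ω_d with ω_d = 25.3 (the imaginary part), so t_p = 0.124 s.

t_p ≈ 0.124 s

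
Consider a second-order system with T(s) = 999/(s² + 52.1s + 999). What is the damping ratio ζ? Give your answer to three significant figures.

ζ ≈ 0.824

ω_n = √999 = 31.6 rad/s; ζ = 52.1/(2·31.6) = 0.824.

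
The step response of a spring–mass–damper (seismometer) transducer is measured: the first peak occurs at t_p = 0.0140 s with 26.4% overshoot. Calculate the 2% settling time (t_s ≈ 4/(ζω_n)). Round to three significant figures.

t_s ≈ 0.0420 s

From the overshoot, ζ = −ln(OS)/√(π²+ln²(OS)) = 0.390.
From t_p = π/ω_d, ω_d = π/0.0140 = 224 rad/s, so ω_n = ω_d/√(1−ζ²) = 244 rad/s.
t_s ≈ 4/(ζω_n) = 4/(0.390·244) = 0.0420 s.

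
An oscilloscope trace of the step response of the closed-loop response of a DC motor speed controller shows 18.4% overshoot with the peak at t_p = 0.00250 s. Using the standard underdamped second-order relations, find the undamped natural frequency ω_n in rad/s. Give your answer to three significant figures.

ω_n ≈ 1430 rad/s

ζ from %OS: ζ = |ln 0.184|/√(π²+ln²0.184) = 0.474.
From t_p = π/ω_d, ω_d = π/0.00250 = 1260 rad/s, so ω_n = ω_d/√(1−ζ²) = 1430 rad/s.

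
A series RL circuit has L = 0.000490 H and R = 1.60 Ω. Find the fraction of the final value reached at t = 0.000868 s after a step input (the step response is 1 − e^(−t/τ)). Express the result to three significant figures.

τ = L/R = 0.000490/1.60 = 0.000306 s.
y(t)/y_∞ = 1 − e^(−t/τ) = 1 − e^(−0.000868/0.000306) = 1 − e^(−2.83) = 0.941.

y/y_∞ ≈ 0.941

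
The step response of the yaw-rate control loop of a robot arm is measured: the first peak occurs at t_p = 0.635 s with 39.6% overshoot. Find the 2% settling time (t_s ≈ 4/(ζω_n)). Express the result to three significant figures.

From the overshoot, ζ = −ln(OS)/√(π²+ln²(OS)) = 0.283.
From t_p = π/ω_d, ω_d = π/0.635 = 4.95 rad/s, so ω_n = ω_d/√(1−ζ²) = 5.16 rad/s.
t_s ≈ 4/(ζω_n) = 4/(0.283·5.16) = 2.74 s.

t_s ≈ 2.74 s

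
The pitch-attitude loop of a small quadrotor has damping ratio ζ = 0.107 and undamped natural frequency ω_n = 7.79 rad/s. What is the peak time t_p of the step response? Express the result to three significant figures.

t_p ≈ 0.406 s

The damped frequency is ω_d = ω_n√(1−ζ²) = 7.79·√(1−0.0114) = 7.75 rad/s.
Peak time t_p = π/ω_d = π/7.75 = 0.406 s.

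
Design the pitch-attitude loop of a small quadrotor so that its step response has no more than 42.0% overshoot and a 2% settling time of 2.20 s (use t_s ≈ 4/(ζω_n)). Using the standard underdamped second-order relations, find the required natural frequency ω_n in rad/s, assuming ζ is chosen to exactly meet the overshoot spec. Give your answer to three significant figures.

ω_n ≈ 6.83 rad/s

From %OS = 100·exp(−πζ/√(1−ζ²)), invert to get ζ = −ln(OS)/√(π² + ln²(OS)) with OS = 0.420.
−ln 0.420 = 0.8675, so ζ = 0.8675/√(π² + 0.7526) = 0.266.
From t_s ≈ 4/(ζω_n): ω_n = 4/(ζ·t_s) = 4/(0.266·2.20) = 6.83 rad/s.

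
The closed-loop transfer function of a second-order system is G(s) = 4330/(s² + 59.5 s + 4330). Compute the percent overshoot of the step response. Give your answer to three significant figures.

%OS ≈ 20.3%

Matching coefficients with s² + 2ζω_n s + ω_n² gives ω_n² = 4330 ⇒ ω_n = 65.8 rad/s, and ζ = 59.5/(2ω_n) = 0.452.
%OS = 100 e^{−πζ/√(1−ζ²)} with ζ = 0.452 gives 20.3%.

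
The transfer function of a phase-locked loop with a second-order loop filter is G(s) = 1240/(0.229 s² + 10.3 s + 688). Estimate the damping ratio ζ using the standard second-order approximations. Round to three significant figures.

Dividing through by 0.229: denominator becomes s² + 44.98 s + 3004.
So ω_n = √3004 = 54.8 rad/s and ζ = 44.98/(2·54.8) = 0.410.

ζ ≈ 0.410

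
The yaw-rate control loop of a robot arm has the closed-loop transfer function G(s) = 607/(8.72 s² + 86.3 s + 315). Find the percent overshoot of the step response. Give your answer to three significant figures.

Dividing through by 8.72: denominator becomes s² + 9.897 s + 36.12.
So ω_n = √36.12 = 6.01 rad/s and ζ = 9.897/(2·6.01) = 0.823.
%OS = 100·exp(−πζ/√(1−ζ²)) = 1.05%.

%OS ≈ 1.05%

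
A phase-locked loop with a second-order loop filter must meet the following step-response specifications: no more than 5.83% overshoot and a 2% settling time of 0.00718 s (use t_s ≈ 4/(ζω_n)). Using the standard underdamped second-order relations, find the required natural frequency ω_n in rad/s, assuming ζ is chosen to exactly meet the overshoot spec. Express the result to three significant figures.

From %OS = 100·exp(−πζ/√(1−ζ²)), invert to get ζ = −ln(OS)/√(π² + ln²(OS)) with OS = 0.0583.
−ln 0.0583 = 2.842, so ζ = 2.842/√(π² + 8.078) = 0.671.
Then ω_n = 4/(ζ t_s) = 4/(0.671 × 0.00718) = 830 rad/s.

ω_n ≈ 830 rad/s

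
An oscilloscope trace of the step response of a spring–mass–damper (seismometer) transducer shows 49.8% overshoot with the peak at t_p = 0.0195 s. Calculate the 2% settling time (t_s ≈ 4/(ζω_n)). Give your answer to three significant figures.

t_s ≈ 0.112 s

From the overshoot, ζ = −ln(OS)/√(π²+ln²(OS)) = 0.217.
t_p = π/ω_d ⇒ ω_d = 161 rad/s; then ω_n = ω_d/√(1−ζ²) = 165 rad/s.
t_s ≈ 4/(ζω_n) = 4/(0.217·165) = 0.112 s.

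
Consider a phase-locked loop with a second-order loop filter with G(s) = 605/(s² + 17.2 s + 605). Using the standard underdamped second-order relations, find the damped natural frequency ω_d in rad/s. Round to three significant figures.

ω_d ≈ 23.0 rad/s

Comparing the denominator to s² + 2ζω_n s + ω_n²: ω_n = √605 = 24.6 rad/s, and 2ζω_n = 17.2 so ζ = 17.2/(2·24.6) = 0.350.
The damped frequency ω_d = ω_n√(1−ζ²) = 23.0 rad/s.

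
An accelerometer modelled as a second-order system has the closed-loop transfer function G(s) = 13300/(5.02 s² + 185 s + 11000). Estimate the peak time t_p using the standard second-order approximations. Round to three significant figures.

t_p ≈ 0.0730 s

Dividing through by 5.02: denominator becomes s² + 36.85 s + 2191.
So ω_n = √2191 = 46.8 rad/s and ζ = 36.85/(2·46.8) = 0.394.
The damped frequency ω_d = ω_n√(1−ζ²) = 43.0 rad/s. t_p = π/ω_d = 0.0730 s.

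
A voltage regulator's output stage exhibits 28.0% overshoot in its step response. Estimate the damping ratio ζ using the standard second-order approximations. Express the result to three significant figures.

ζ = −ln(OS)/√(π² + (ln OS)²). With OS = 0.280, ln OS = −1.273 and ζ = 1.273/3.390 = 0.376.

ζ ≈ 0.376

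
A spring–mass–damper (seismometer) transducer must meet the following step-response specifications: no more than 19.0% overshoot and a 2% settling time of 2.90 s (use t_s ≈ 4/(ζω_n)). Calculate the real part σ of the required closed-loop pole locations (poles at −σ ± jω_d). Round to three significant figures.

The settling-time spec alone fixes σ = ζω_n = 4/t_s = 4/2.90 = 1.38.
(Overshoot then fixes ζ = 0.467 and hence ω_d = σ·√(1−ζ²)/ζ = 2.61 rad/s.)

σ ≈ 1.38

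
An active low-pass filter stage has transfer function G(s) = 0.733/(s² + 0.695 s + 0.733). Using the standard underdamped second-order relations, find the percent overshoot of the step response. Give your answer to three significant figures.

Matching coefficients with s² + 2ζω_n s + ω_n² gives ω_n² = 0.733 ⇒ ω_n = 0.856 rad/s, and ζ = 0.695/(2ω_n) = 0.406.
%OS = 100 e^{−πζ/√(1−ζ²)} with ζ = 0.406 gives 24.8%.

%OS ≈ 24.8%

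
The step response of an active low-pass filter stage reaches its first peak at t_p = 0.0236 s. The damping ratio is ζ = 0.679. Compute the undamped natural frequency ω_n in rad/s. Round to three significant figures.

Peak time t_p = π/ω_d, so ω_d = π/t_p = π/0.0236 = 133 rad/s.
ω_n = ω_d/√(1−ζ²) = 133/√0.539 = 181 rad/s.

ω_n ≈ 181 rad/s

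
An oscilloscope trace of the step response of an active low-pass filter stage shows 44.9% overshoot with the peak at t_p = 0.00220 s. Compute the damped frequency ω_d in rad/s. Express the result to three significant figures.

t_p = π/ω_d, so ω_d = π/0.00220 = 1430 rad/s.

ω_d ≈ 1430 rad/s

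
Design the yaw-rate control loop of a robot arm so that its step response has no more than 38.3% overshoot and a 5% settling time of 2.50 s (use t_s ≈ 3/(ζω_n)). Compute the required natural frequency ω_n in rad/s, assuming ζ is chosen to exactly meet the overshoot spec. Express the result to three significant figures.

ω_n ≈ 4.11 rad/s

Inverting the overshoot relation: ζ = |ln 0.383|/√(π² + ln²0.383) = 0.292.
Then ω_n = 3/(ζ t_s) = 3/(0.292 × 2.50) = 4.11 rad/s.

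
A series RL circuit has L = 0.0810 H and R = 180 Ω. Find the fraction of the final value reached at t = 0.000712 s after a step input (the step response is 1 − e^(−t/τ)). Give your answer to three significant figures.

y/y_∞ ≈ 0.794

τ = L/R = 0.0810/180 = 0.000450 s.
y(t)/y_∞ = 1 − e^(−t/τ) = 1 − e^(−0.000712/0.000450) = 1 − e^(−1.58) = 0.794.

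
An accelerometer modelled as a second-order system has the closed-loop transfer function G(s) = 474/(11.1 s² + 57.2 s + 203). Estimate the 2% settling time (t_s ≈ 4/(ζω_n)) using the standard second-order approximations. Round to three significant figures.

t_s ≈ 1.55 s

Dividing through by 11.1: denominator becomes s² + 5.153 s + 18.29.
So ω_n = √18.29 = 4.28 rad/s and ζ = 5.153/(2·4.28) = 0.602.
t_s ≈ 4/(ζω_n) = 1.55 s.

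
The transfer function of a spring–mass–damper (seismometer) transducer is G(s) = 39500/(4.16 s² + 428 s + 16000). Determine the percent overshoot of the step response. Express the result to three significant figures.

Dividing through by 4.16: denominator becomes s² + 102.9 s + 3846.
So ω_n = √3846 = 62.0 rad/s and ζ = 102.9/(2·62.0) = 0.829.
Overshoot: exp(−π·0.829/√(1−0.829²)) = 0.00941, i.e. 0.941%.

%OS ≈ 0.941%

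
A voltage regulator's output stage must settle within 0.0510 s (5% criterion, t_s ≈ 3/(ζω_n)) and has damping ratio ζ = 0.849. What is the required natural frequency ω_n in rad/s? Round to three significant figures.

ω_n ≈ 69.3 rad/s

Rearranging t_s ≈ 3/(ζω_n) gives ω_n = 3/(ζ·t_s) = 3/(0.849 × 0.0510) = 69.3 rad/s.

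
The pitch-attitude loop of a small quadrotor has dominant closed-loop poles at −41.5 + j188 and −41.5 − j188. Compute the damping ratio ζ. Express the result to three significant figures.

With σ = 41.5, ω_d = 188: ω_n = √(σ²+ω_d²) = 193 rad/s, ζ = σ/ω_n = 0.216.

ζ ≈ 0.216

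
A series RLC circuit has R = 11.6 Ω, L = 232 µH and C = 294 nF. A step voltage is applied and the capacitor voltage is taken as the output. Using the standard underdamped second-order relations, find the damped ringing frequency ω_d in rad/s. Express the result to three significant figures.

For a series RLC circuit (capacitor voltage as output), ω_n = 1/√(LC) = 1/√(232 µH · 294 nF) = 121000 rad/s.
ζ = (R/2)·√(C/L) = (11.6/2)·√(294 nF/232 µH) = 0.206.
ω_d = 121000·√(1 − 0.206²) = 118000 rad/s.

ω_d ≈ 118000 rad/s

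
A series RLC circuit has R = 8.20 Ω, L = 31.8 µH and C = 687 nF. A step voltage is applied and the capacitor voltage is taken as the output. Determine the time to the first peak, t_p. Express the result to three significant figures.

t_p ≈ 0.0000184 s

For a series RLC circuit (capacitor voltage as output), ω_n = 1/√(LC) = 1/√(31.8 µH · 687 nF) = 214000 rad/s.
ζ = (R/2)·√(C/L) = (8.20/2)·√(687 nF/31.8 µH) = 0.603.
The damped frequency ω_d = ω_n√(1−ζ²) = 171000 rad/s. t_p = π/ω_d = 0.0000184 s.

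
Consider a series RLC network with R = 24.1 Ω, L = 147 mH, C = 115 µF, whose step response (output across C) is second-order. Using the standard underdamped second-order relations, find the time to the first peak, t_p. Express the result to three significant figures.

For a series RLC circuit (capacitor voltage as output), ω_n = 1/√(LC) = 1/√(147 mH · 115 µF) = 243 rad/s.
ζ = (R/2)·√(C/L) = (24.1/2)·√(115 µF/147 mH) = 0.337.
ω_d = ω_n√(1−ζ²) = 229 rad/s. t_p = π/ω_d = 0.0137 s.

t_p ≈ 0.0137 s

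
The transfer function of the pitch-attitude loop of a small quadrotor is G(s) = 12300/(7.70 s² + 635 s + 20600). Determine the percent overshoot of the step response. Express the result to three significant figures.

Dividing through by 7.70: denominator becomes s² + 82.47 s + 2675.
So ω_n = √2675 = 51.7 rad/s and ζ = 82.47/(2·51.7) = 0.797.
%OS = 100 e^{−πζ/√(1−ζ²)} with ζ = 0.797 gives 1.58%.

%OS ≈ 1.58%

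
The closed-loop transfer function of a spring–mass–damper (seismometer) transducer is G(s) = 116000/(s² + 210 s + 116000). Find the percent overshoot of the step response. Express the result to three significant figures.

%OS ≈ 36.1%

ω_n = √116000 = 341 rad/s; ζ = 210/(2·341) = 0.308.
%OS = 100 e^{−πζ/√(1−ζ²)} with ζ = 0.308 gives 36.1%.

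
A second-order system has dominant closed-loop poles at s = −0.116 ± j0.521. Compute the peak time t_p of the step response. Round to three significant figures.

t_p = π/ω_d with ω_d = 0.521 (the imaginary part), so t_p = 6.03 s.

t_p ≈ 6.03 s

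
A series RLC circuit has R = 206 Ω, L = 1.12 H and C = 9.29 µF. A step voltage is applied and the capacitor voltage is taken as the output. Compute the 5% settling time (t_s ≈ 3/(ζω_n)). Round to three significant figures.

For a series RLC circuit (capacitor voltage as output), ω_n = 1/√(LC) = 1/√(1.12 H · 9.29 µF) = 310 rad/s.
ζ = (R/2)·√(C/L) = (206/2)·√(9.29 µF/1.12 H) = 0.297.
t_s ≈ 3/(ζω_n) = 0.0326 s.

t_s ≈ 0.0326 s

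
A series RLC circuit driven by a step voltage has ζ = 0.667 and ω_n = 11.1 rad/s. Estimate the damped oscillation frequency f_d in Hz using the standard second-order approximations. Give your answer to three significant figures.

f_d ≈ 1.32 Hz

ω_d = ω_n√(1−ζ²) = 11.1·√0.555 = 8.27 rad/s.
f_d = ω_d/(2π) = 1.32 Hz.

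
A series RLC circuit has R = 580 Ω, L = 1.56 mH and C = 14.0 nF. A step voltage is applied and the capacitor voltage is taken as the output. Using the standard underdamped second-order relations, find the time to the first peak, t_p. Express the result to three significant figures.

t_p ≈ 0.0000296 s

For a series RLC circuit (capacitor voltage as output), ω_n = 1/√(LC) = 1/√(1.56 mH · 14.0 nF) = 214000 rad/s.
ζ = (R/2)·√(C/L) = (580/2)·√(14.0 nF/1.56 mH) = 0.869.
ω_d = ω_n√(1−ζ²) = 106000 rad/s. t_p = π/ω_d = 0.0000296 s.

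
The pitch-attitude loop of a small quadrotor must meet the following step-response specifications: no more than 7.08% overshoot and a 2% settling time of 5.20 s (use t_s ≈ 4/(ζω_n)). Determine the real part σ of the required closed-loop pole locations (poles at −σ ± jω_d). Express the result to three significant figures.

σ ≈ 0.769

The settling-time spec alone fixes σ = ζω_n = 4/t_s = 4/5.20 = 0.769.
(Overshoot then fixes ζ = 0.644 and hence ω_d = σ·√(1−ζ²)/ζ = 0.913 rad/s.)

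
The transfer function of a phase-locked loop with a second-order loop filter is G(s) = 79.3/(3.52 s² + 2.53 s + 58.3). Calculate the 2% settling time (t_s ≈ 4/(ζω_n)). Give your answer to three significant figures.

Dividing through by 3.52: denominator becomes s² + 0.7187 s + 16.56.
So ω_n = √16.56 = 4.07 rad/s and ζ = 0.7187/(2·4.07) = 0.0883.
t_s ≈ 4/(ζω_n) = 11.1 s.

t_s ≈ 11.1 s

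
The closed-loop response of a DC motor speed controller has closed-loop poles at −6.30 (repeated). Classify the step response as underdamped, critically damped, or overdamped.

critically damped

Since there is a repeated negative-real pole, the response is critically damped.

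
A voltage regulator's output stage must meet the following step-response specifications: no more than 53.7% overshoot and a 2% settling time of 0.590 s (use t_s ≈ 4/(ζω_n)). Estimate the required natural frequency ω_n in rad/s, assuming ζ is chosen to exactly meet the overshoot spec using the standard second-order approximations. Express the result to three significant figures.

Inverting the overshoot relation: ζ = |ln 0.537|/√(π² + ln²0.537) = 0.194.
From t_s ≈ 4/(ζω_n): ω_n = 4/(ζ·t_s) = 4/(0.194·0.590) = 34.9 rad/s.

ω_n ≈ 34.9 rad/s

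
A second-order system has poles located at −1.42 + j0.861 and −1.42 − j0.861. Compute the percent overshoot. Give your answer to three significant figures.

%OS ≈ 0.562%

With σ = 1.42, ω_d = 0.861: ω_n = √(σ²+ω_d²) = 1.66 rad/s, ζ = σ/ω_n = 0.855.
%OS = 100 e^{−πζ/√(1−ζ²)} with ζ = 0.855 gives 0.562%.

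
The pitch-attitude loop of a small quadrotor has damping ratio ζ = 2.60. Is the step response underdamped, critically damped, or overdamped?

overdamped

Since ζ = 2.60 > 1, the system is overdamped.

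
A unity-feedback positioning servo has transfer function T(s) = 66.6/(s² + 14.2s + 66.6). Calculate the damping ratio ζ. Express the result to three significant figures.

ω_n = √66.6 = 8.16 rad/s; ζ = 14.2/(2·8.16) = 0.870.

ζ ≈ 0.870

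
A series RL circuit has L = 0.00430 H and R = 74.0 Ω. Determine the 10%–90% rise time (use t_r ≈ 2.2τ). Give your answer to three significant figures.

t_r ≈ 0.000128 s

τ = L/R = 0.00430/74.0 = 0.0000581 s.
t_r ≈ 2.2τ = 0.000128 s.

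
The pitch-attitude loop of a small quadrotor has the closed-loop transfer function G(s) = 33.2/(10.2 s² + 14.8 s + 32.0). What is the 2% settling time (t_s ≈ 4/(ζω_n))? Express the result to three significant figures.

t_s ≈ 5.51 s

Dividing through by 10.2: denominator becomes s² + 1.451 s + 3.137.
So ω_n = √3.137 = 1.77 rad/s and ζ = 1.451/(2·1.77) = 0.410.
t_s ≈ 4/(ζω_n) = 5.51 s.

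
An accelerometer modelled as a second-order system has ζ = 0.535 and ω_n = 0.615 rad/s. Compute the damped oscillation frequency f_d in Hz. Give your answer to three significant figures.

ω_d = ω_n√(1−ζ²) = 0.615·√0.714 = 0.520 rad/s.
f_d = ω_d/(2π) = 0.0827 Hz.

f_d ≈ 0.0827 Hz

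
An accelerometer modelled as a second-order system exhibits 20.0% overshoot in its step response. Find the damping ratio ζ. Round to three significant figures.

From %OS = 100·exp(−πζ/√(1−ζ²)), invert to get ζ = −ln(OS)/√(π² + ln²(OS)) with OS = 0.200.
−ln 0.200 = 1.609, so ζ = 1.609/√(π² + 2.590) = 0.456.

ζ ≈ 0.456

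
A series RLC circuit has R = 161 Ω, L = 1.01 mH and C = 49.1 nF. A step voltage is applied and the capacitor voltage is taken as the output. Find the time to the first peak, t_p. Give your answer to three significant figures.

For a series RLC circuit (capacitor voltage as output), ω_n = 1/√(LC) = 1/√(1.01 mH · 49.1 nF) = 142000 rad/s.
ζ = (R/2)·√(C/L) = (161/2)·√(49.1 nF/1.01 mH) = 0.561.
The damped frequency ω_d = ω_n√(1−ζ²) = 118000 rad/s. t_p = π/ω_d = 0.0000267 s.

t_p ≈ 0.0000267 s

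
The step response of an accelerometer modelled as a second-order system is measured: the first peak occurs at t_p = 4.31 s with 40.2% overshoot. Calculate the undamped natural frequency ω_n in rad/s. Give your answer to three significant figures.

The overshoot fixes ζ = −ln(OS)/√(π²+ln²(OS)) = 0.279.
t_p = π/ω_d ⇒ ω_d = 0.729 rad/s; then ω_n = ω_d/√(1−ζ²) = 0.759 rad/s.

ω_n ≈ 0.759 rad/s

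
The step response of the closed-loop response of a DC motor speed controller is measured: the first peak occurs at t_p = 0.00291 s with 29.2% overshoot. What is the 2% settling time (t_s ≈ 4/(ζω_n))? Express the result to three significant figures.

ζ from %OS: ζ = |ln 0.292|/√(π²+ln²0.292) = 0.365.
t_p = π/ω_d ⇒ ω_d = 1080 rad/s; then ω_n = ω_d/√(1−ζ²) = 1160 rad/s.
t_s ≈ 4/(ζω_n) = 4/(0.365·1160) = 0.00946 s.

t_s ≈ 0.00946 s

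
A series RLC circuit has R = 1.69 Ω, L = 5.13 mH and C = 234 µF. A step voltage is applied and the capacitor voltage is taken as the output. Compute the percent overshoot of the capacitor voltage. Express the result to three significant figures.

%OS ≈ 56.2%

For a series RLC circuit (capacitor voltage as output), ω_n = 1/√(LC) = 1/√(5.13 mH · 234 µF) = 913 rad/s.
ζ = (R/2)·√(C/L) = (1.69/2)·√(234 µF/5.13 mH) = 0.180.
%OS = 100·exp(−πζ/√(1−ζ²)) = 56.2%.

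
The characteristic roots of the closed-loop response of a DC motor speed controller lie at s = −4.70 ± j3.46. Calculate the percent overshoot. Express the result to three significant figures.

The poles are at −σ ± jω_d with σ = 4.70 and ω_d = 3.46, so ω_n = √(σ²+ω_d²) = 5.84 rad/s and ζ = σ/ω_n = 0.805.
%OS = 100 e^{−πζ/√(1−ζ²)} with ζ = 0.805 gives 1.40%.

%OS ≈ 1.40%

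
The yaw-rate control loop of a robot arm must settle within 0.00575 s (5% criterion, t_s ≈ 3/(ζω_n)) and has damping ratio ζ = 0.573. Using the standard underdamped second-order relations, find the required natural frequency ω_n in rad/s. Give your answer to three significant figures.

ω_n ≈ 911 rad/s

Rearranging t_s ≈ 3/(ζω_n) gives ω_n = 3/(ζ·t_s) = 3/(0.573 × 0.00575) = 911 rad/s.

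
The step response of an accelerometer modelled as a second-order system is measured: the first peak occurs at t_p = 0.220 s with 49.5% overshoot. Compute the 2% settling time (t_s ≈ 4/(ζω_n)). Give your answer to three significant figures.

t_s ≈ 1.25 s

The overshoot fixes ζ = −ln(OS)/√(π²+ln²(OS)) = 0.218.
From t_p = π/ω_d, ω_d = π/0.220 = 14.3 rad/s, so ω_n = ω_d/√(1−ζ²) = 14.6 rad/s.
t_s ≈ 4/(ζω_n) = 4/(0.218·14.6) = 1.25 s.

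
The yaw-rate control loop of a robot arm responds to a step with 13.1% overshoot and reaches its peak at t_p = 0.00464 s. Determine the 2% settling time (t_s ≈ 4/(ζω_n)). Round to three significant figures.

From the overshoot, ζ = −ln(OS)/√(π²+ln²(OS)) = 0.543.
From t_p = π/ω_d, ω_d = π/0.00464 = 677 rad/s, so ω_n = ω_d/√(1−ζ²) = 806 rad/s.
t_s ≈ 4/(ζω_n) = 4/(0.543·806) = 0.00913 s.

t_s ≈ 0.00913 s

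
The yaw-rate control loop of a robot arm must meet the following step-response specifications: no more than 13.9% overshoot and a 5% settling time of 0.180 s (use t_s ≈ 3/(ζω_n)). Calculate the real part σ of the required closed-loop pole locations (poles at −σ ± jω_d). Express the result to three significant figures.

The settling-time spec alone fixes σ = ζω_n = 3/t_s = 3/0.180 = 16.7.
(Overshoot then fixes ζ = 0.532 and hence ω_d = σ·√(1−ζ²)/ζ = 26.5 rad/s.)

σ ≈ 16.7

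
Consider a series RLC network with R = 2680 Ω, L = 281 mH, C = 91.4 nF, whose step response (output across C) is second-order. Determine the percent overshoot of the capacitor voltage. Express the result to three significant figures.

%OS ≈ 2.42%

For a series RLC circuit (capacitor voltage as output), ω_n = 1/√(LC) = 1/√(281 mH · 91.4 nF) = 6240 rad/s.
ζ = (R/2)·√(C/L) = (2680/2)·√(91.4 nF/281 mH) = 0.764.
Overshoot: exp(−π·0.764/√(1−0.764²)) = 0.0242, i.e. 2.42%.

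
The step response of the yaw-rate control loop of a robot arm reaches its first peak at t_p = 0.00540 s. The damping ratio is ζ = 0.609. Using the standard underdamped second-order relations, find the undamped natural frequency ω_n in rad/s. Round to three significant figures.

Peak time t_p = π/ω_d, so ω_d = π/t_p = π/0.00540 = 582 rad/s.
ω_n = ω_d/√(1−ζ²) = 582/√0.629 = 733 rad/s.

ω_n ≈ 733 rad/s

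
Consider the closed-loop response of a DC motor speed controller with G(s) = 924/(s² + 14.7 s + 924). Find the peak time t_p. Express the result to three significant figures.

t_p ≈ 0.107 s

ω_n = √924 = 30.4 rad/s; ζ = 14.7/(2·30.4) = 0.242.
The damped frequency ω_d = ω_n√(1−ζ²) = 29.5 rad/s. Then t_p = π/ω_d = 0.107 s.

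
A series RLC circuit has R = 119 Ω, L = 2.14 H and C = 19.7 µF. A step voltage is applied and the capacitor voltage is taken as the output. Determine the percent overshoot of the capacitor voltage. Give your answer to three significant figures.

For a series RLC circuit (capacitor voltage as output), ω_n = 1/√(LC) = 1/√(2.14 H · 19.7 µF) = 154 rad/s.
ζ = (R/2)·√(C/L) = (119/2)·√(19.7 µF/2.14 H) = 0.181.
Overshoot: exp(−π·0.181/√(1−0.181²)) = 0.562, i.e. 56.2%.

%OS ≈ 56.2%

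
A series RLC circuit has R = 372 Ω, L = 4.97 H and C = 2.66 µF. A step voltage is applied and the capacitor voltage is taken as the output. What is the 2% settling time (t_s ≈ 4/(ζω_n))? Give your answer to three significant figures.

For a series RLC circuit (capacitor voltage as output), ω_n = 1/√(LC) = 1/√(4.97 H · 2.66 µF) = 275 rad/s.
ζ = (R/2)·√(C/L) = (372/2)·√(2.66 µF/4.97 H) = 0.136.
t_s ≈ 4/(ζω_n) = 0.107 s.

t_s ≈ 0.107 s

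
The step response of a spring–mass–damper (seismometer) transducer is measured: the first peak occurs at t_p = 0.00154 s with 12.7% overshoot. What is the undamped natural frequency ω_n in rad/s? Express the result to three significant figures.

ζ from %OS: ζ = |ln 0.127|/√(π²+ln²0.127) = 0.549.
t_p = π/ω_d ⇒ ω_d = 2040 rad/s; then ω_n = ω_d/√(1−ζ²) = 2440 rad/s.

ω_n ≈ 2440 rad/s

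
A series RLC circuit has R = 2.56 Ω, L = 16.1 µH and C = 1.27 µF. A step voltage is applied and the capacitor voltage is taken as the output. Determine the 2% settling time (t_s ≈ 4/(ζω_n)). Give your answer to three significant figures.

For a series RLC circuit (capacitor voltage as output), ω_n = 1/√(LC) = 1/√(16.1 µH · 1.27 µF) = 221000 rad/s.
ζ = (R/2)·√(C/L) = (2.56/2)·√(1.27 µF/16.1 µH) = 0.359.
t_s ≈ 4/(ζω_n) = 0.0000503 s.

t_s ≈ 0.0000503 s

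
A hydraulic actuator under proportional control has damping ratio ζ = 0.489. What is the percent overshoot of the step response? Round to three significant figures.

For an underdamped second-order system, %OS = 100·exp(−πζ/√(1−ζ²)).
πζ/√(1−ζ²) = π·0.489/√(1−0.239) = 1.761, so %OS = 100·e^(−1.761) = 17.2%.

%OS ≈ 17.2%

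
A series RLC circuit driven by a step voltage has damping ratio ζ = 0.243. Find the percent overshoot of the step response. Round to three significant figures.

%OS ≈ 45.5%

For an underdamped second-order system, %OS = 100·exp(−πζ/√(1−ζ²)).
πζ/√(1−ζ²) = π·0.243/√(1−0.0590) = 0.7870, so %OS = 100·e^(−0.7870) = 45.5%.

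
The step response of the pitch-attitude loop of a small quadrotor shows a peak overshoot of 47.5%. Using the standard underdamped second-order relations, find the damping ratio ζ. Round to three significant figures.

ζ ≈ 0.231

ζ = −ln(OS)/√(π² + (ln OS)²). With OS = 0.475, ln OS = −0.7444 and ζ = 0.7444/3.229 = 0.231.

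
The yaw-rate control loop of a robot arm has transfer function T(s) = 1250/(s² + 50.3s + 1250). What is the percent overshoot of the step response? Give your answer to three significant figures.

%OS ≈ 4.16%

Comparing the denominator to s² + 2ζω_n s + ω_n²: ω_n = √1250 = 35.4 rad/s, and 2ζω_n = 50.3 so ζ = 50.3/(2·35.4) = 0.711.
%OS = 100 e^{−πζ/√(1−ζ²)} with ζ = 0.711 gives 4.16%.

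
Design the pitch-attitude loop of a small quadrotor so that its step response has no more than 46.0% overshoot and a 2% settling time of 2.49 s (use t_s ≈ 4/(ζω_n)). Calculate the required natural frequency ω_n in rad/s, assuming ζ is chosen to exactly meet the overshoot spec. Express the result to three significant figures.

ζ = −ln(OS)/√(π² + (ln OS)²). With OS = 0.460, ln OS = −0.7765 and ζ = 0.7765/3.236 = 0.240.
From t_s ≈ 4/(ζω_n): ω_n = 4/(ζ·t_s) = 4/(0.240·2.49) = 6.69 rad/s.

ω_n ≈ 6.69 rad/s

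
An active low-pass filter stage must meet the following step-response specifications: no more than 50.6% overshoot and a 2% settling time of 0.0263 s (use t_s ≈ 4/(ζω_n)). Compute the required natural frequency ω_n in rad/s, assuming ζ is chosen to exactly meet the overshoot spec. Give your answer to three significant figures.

ω_n ≈ 718 rad/s

From %OS = 100·exp(−πζ/√(1−ζ²)), invert to get ζ = −ln(OS)/√(π² + ln²(OS)) with OS = 0.506.
−ln 0.506 = 0.6812, so ζ = 0.6812/√(π² + 0.4641) = 0.212.
From t_s ≈ 4/(ζω_n): ω_n = 4/(ζ·t_s) = 4/(0.212·0.0263) = 718 rad/s.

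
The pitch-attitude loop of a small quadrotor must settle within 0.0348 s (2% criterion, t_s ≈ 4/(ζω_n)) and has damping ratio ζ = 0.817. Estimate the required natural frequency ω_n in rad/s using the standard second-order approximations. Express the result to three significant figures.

Rearranging t_s ≈ 4/(ζω_n) gives ω_n = 4/(ζ·t_s) = 4/(0.817 × 0.0348) = 141 rad/s.

ω_n ≈ 141 rad/s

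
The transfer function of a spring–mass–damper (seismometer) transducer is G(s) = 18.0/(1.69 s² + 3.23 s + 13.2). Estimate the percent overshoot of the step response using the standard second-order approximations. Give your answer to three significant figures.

Dividing through by 1.69: denominator becomes s² + 1.911 s + 7.811.
So ω_n = √7.811 = 2.79 rad/s and ζ = 1.911/(2·2.79) = 0.342.
%OS = 100 e^{−πζ/√(1−ζ²)} with ζ = 0.342 gives 31.9%.

%OS ≈ 31.9%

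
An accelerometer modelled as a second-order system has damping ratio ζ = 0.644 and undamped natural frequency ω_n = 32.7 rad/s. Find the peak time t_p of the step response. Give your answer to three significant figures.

The damped frequency is ω_d = ω_n√(1−ζ²) = 32.7·√(1−0.415) = 25.0 rad/s.
Peak time t_p = π/ω_d = π/25.0 = 0.126 s.

t_p ≈ 0.126 s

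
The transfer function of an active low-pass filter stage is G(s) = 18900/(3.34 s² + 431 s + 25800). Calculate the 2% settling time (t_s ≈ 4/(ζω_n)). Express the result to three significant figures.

Dividing through by 3.34: denominator becomes s² + 129.0 s + 7725.
So ω_n = √7725 = 87.9 rad/s and ζ = 129.0/(2·87.9) = 0.734.
t_s ≈ 4/(ζω_n) = 0.0620 s.

t_s ≈ 0.0620 s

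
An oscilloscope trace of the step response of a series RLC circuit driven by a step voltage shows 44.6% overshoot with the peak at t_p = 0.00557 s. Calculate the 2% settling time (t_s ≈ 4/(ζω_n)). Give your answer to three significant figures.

t_s ≈ 0.0276 s

ζ from %OS: ζ = |ln 0.446|/√(π²+ln²0.446) = 0.249.
From t_p = π/ω_d, ω_d = π/0.00557 = 564 rad/s, so ω_n = ω_d/√(1−ζ²) = 582 rad/s.
t_s ≈ 4/(ζω_n) = 4/(0.249·582) = 0.0276 s.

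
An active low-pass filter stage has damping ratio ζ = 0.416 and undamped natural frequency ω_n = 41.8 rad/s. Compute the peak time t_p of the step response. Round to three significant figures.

The damped frequency is ω_d = ω_n√(1−ζ²) = 41.8·√(1−0.173) = 38.0 rad/s.
Peak time t_p = π/ω_d = π/38.0 = 0.0826 s.

t_p ≈ 0.0826 s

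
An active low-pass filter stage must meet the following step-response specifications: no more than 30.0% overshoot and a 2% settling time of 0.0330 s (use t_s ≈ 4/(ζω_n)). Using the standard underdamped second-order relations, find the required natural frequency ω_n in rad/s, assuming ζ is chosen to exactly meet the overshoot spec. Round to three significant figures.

ζ = −ln(OS)/√(π² + (ln OS)²). With OS = 0.300, ln OS = −1.204 and ζ = 1.204/3.364 = 0.358.
Then ω_n = 4/(ζ t_s) = 4/(0.358 × 0.0330) = 339 rad/s.

ω_n ≈ 339 rad/s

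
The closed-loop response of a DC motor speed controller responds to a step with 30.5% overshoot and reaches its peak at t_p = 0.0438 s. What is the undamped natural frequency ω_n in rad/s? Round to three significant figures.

ζ from %OS: ζ = |ln 0.305|/√(π²+ln²0.305) = 0.354.
t_p = π/ω_d ⇒ ω_d = 71.7 rad/s; then ω_n = ω_d/√(1−ζ²) = 76.7 rad/s.

ω_n ≈ 76.7 rad/s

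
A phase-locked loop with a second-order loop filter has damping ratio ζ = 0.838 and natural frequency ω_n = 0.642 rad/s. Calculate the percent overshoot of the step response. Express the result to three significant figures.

For an underdamped second-order system, %OS = 100·exp(−πζ/√(1−ζ²)).
πζ/√(1−ζ²) = π·0.838/√(1−0.702) = 4.825, so %OS = 100·e^(−4.825) = 0.803%.

%OS ≈ 0.803%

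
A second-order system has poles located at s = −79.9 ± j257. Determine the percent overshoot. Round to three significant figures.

%OS ≈ 37.7%

|pole| = ω_n = √(79.9² + 257²) = 269 rad/s; ζ = cos θ = σ/ω_n = 0.297.
%OS = 100 e^{−πζ/√(1−ζ²)} with ζ = 0.297 gives 37.7%.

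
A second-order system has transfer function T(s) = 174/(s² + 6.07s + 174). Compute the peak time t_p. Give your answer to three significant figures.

ω_n = √174 = 13.2 rad/s; ζ = 6.07/(2·13.2) = 0.230.
The damped frequency ω_d = ω_n√(1−ζ²) = 12.8 rad/s. Then t_p = π/ω_d = 0.245 s.

t_p ≈ 0.245 s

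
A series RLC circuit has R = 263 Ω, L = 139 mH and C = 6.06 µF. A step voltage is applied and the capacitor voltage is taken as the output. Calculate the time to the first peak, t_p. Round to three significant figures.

t_p ≈ 0.00581 s

For a series RLC circuit (capacitor voltage as output), ω_n = 1/√(LC) = 1/√(139 mH · 6.06 µF) = 1090 rad/s.
ζ = (R/2)·√(C/L) = (263/2)·√(6.06 µF/139 mH) = 0.868.
The damped frequency ω_d = ω_n√(1−ζ²) = 541 rad/s. t_p = π/ω_d = 0.00581 s.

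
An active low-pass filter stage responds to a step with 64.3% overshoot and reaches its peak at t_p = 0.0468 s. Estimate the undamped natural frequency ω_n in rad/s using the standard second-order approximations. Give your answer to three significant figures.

ω_n ≈ 67.8 rad/s

The overshoot fixes ζ = −ln(OS)/√(π²+ln²(OS)) = 0.139.
From t_p = π/ω_d, ω_d = π/0.0468 = 67.1 rad/s, so ω_n = ω_d/√(1−ζ²) = 67.8 rad/s.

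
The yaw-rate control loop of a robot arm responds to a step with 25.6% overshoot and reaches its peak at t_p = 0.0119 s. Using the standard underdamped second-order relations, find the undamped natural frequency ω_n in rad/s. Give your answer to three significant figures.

ω_n ≈ 288 rad/s

The overshoot fixes ζ = −ln(OS)/√(π²+ln²(OS)) = 0.398.
t_p = π/ω_d ⇒ ω_d = 264 rad/s; then ω_n = ω_d/√(1−ζ²) = 288 rad/s.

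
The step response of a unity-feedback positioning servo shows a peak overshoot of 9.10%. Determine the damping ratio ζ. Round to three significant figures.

ζ ≈ 0.607

ζ = −ln(OS)/√(π² + (ln OS)²). With OS = 0.0910, ln OS = −2.397 and ζ = 2.397/3.952 = 0.607.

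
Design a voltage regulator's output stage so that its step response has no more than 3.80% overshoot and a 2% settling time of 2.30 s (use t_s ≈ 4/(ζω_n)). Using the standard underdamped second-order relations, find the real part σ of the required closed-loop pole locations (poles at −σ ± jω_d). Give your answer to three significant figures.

The settling-time spec alone fixes σ = ζω_n = 4/t_s = 4/2.30 = 1.74.
(Overshoot then fixes ζ = 0.721 and hence ω_d = σ·√(1−ζ²)/ζ = 1.67 rad/s.)

σ ≈ 1.74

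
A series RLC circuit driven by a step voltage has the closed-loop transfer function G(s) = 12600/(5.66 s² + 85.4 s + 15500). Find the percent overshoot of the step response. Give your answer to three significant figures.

Dividing through by 5.66: denominator becomes s² + 15.09 s + 2739.
So ω_n = √2739 = 52.3 rad/s and ζ = 15.09/(2·52.3) = 0.144.
Overshoot: exp(−π·0.144/√(1−0.144²)) = 0.633, i.e. 63.3%.

%OS ≈ 63.3%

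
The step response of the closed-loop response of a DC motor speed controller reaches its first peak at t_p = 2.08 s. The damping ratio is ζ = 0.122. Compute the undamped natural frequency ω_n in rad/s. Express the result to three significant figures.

ω_n ≈ 1.52 rad/s

Peak time t_p = π/ω_d, so ω_d = π/t_p = π/2.08 = 1.51 rad/s.
ω_n = ω_d/√(1−ζ²) = 1.51/√0.985 = 1.52 rad/s.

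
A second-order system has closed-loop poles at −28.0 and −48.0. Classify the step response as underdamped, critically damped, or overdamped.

Since the poles are distinct, negative and real, the response is overdamped.

overdamped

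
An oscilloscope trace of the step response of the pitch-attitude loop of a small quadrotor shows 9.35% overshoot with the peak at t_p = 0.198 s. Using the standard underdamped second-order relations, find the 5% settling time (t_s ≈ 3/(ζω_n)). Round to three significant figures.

The overshoot fixes ζ = −ln(OS)/√(π²+ln²(OS)) = 0.602.
From t_p = π/ω_d, ω_d = π/0.198 = 15.9 rad/s, so ω_n = ω_d/√(1−ζ²) = 19.9 rad/s.
t_s ≈ 3/(ζω_n) = 3/(0.602·19.9) = 0.251 s.

t_s ≈ 0.251 s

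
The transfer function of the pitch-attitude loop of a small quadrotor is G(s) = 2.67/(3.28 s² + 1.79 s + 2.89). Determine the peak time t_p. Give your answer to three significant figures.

t_p ≈ 3.50 s

Dividing through by 3.28: denominator becomes s² + 0.5457 s + 0.8811.
So ω_n = √0.8811 = 0.939 rad/s and ζ = 0.5457/(2·0.939) = 0.291.
The damped frequency ω_d = ω_n√(1−ζ²) = 0.898 rad/s. t_p = π/ω_d = 3.50 s.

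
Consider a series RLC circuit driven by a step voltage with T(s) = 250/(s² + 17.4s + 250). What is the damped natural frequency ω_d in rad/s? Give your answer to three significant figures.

ω_n = √250 = 15.8 rad/s; ζ = 17.4/(2·15.8) = 0.550.
ω_d = 15.8·√(1 − 0.550²) = 13.2 rad/s.

ω_d ≈ 13.2 rad/s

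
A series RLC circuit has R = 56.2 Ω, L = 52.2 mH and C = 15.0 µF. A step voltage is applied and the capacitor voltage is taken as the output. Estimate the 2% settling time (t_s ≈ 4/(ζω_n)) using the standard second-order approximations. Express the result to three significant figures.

For a series RLC circuit (capacitor voltage as output), ω_n = 1/√(LC) = 1/√(52.2 mH · 15.0 µF) = 1130 rad/s.
ζ = (R/2)·√(C/L) = (56.2/2)·√(15.0 µF/52.2 mH) = 0.476.
t_s ≈ 4/(ζω_n) = 0.00743 s.

t_s ≈ 0.00743 s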